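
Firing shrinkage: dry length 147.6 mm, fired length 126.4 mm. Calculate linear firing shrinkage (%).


FS = (147.6 - 126.4) / 147.6 * 100 = 14.36%

14.36


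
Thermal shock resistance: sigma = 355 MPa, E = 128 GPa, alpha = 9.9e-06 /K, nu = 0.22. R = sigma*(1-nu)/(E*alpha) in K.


R = 355*(1-0.22)/(128*1000*9.9e-06) = 219 K

219


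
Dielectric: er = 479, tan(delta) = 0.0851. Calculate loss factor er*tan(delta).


Loss = 479 * 0.0851 = 40.763

40.763


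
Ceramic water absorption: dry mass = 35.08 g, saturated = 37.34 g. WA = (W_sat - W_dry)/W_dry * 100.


WA = (37.34 - 35.08) / 35.08 * 100 = 6.44%

6.44


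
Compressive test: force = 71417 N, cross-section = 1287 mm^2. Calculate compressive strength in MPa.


CS = 71417 / 1287 = 55.5 MPa

55.5


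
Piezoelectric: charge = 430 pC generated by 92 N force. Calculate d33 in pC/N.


d33 = 430 / 92 = 4.7 pC/N

4.7


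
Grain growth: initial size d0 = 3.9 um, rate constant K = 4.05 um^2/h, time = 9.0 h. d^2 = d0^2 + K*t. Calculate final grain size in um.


d^2 = 3.9^2 + 4.05*9.0 = 51.66
d = sqrt(51.66) = 7.19 um

7.19


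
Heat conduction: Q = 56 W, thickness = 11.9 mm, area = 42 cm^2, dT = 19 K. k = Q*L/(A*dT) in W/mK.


k = 56*11.9/1000/(42/10000*19) = 8.35 W/mK

8.35


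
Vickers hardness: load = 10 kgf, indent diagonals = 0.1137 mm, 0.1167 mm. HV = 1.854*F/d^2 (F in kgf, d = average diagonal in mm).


d_avg = (0.1137+0.1167)/2 = 0.1152 mm
HV = 1.854*10/0.1152^2 = 1397

1397


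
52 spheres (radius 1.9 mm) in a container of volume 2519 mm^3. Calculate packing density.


V_sphere = 4/3*pi*1.9^3 = 28.7309 mm^3
Total V = 52*28.7309 = 1494.0068 mm^3
PD = 1494.0068 / 2519 = 0.593

0.593


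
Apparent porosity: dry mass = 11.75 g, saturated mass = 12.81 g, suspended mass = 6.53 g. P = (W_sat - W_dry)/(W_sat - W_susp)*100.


P = (12.81 - 11.75) / (12.81 - 6.53) * 100 = 1.06 / 6.28 * 100 = 16.9%

16.9


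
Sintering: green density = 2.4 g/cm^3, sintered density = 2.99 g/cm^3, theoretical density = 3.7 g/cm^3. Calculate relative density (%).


Relative = 2.99 / 3.7 * 100 = 80.8%

80.8


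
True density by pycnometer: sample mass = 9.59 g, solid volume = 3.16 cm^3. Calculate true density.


TD = 9.59 / 3.16 = 3.035 g/cm^3

3.035


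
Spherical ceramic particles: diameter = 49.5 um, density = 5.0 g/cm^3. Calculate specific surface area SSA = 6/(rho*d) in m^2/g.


SSA = 6 / (5.0 * 49.5) = 0.024 m^2/g

0.024


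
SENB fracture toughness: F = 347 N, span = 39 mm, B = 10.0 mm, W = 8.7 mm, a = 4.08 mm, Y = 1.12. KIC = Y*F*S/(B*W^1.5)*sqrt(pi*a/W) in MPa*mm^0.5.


KIC = 1.12*347*39/(10.0*8.7^1.5)*sqrt(pi*4.08/8.7) = 71.69

71.69


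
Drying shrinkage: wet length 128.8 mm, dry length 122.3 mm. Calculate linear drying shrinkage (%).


DS = (128.8 - 122.3) / 128.8 * 100 = 5.05%

5.05


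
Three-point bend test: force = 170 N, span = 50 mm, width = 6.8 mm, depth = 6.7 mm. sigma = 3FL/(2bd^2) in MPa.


sigma = 3*170*50/(2*6.8*6.7^2) = 41.8 MPa

41.8


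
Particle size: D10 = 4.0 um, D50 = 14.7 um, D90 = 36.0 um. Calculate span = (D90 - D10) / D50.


Span = (36.0 - 4.0) / 14.7 = 32.0 / 14.7 = 2.177

2.177


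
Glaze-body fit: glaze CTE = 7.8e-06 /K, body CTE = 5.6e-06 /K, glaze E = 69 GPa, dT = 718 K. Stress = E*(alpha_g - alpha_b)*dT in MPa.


Stress = 69*1000*(7.8e-06 - 5.6e-06)*718 = 109.0 MPa

109.0


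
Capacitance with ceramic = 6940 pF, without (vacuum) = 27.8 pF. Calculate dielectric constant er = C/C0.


er = 6940 / 27.8 = 249.64

249.64


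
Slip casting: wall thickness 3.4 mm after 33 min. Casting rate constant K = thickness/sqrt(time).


K = 3.4 / sqrt(33) = 3.4 / 5.7446 = 0.592 mm/min^0.5

0.592


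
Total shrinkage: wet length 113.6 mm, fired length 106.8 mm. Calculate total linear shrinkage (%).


TS = (113.6 - 106.8) / 113.6 * 100 = 5.99%

5.99


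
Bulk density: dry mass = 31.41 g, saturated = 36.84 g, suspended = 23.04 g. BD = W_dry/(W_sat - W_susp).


BD = 31.41 / (36.84 - 23.04) = 31.41 / 13.8 = 2.276 g/cm^3

2.276


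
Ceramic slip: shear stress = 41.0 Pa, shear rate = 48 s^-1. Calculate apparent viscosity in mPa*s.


eta = tau/gamma * 1000 = 41.0/48 * 1000 = 854.2 mPa*s

854.2


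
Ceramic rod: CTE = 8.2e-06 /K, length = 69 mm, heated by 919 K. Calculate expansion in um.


dL = 8.2e-06 * 69 * 919 * 1000 = 519.97 um

519.97


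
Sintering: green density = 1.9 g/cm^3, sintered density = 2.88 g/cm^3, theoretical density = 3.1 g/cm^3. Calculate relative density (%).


Relative = 2.88 / 3.1 * 100 = 92.9%

92.9


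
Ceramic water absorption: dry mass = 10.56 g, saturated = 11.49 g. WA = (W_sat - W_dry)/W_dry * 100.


WA = (11.49 - 10.56) / 10.56 * 100 = 8.81%

8.81


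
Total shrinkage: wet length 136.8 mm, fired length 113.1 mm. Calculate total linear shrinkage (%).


TS = (136.8 - 113.1) / 136.8 * 100 = 17.32%

17.32


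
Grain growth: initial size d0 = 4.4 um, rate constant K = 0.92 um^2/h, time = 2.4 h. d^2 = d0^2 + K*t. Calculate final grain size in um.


d^2 = 4.4^2 + 0.92*2.4 = 21.568
d = sqrt(21.568) = 4.64 um

4.64


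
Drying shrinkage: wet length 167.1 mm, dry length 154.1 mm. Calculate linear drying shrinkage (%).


DS = (167.1 - 154.1) / 167.1 * 100 = 7.78%

7.78


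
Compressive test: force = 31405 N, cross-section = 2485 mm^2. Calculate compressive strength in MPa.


CS = 31405 / 2485 = 12.6 MPa

12.6


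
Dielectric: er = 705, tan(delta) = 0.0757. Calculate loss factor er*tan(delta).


Loss = 705 * 0.0757 = 53.369

53.369


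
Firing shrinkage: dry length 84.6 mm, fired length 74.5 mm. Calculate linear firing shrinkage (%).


FS = (84.6 - 74.5) / 84.6 * 100 = 11.94%

11.94


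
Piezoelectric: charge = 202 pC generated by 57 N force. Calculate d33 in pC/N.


d33 = 202 / 57 = 3.5 pC/N

3.5


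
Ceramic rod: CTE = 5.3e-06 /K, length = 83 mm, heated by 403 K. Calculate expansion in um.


dL = 5.3e-06 * 83 * 403 * 1000 = 177.28 um

177.28


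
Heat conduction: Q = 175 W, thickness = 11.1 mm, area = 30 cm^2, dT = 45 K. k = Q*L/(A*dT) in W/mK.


k = 175*11.1/1000/(30/10000*45) = 14.39 W/mK

14.39


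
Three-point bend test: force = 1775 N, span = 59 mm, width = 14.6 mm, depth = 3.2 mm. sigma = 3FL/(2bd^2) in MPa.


sigma = 3*1775*59/(2*14.6*3.2^2) = 1050.7 MPa

1050.7


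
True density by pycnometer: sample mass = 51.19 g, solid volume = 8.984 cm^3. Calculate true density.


TD = 51.19 / 8.984 = 5.698 g/cm^3

5.698


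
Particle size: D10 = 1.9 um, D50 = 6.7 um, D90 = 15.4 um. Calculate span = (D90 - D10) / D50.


Span = (15.4 - 1.9) / 6.7 = 13.5 / 6.7 = 2.015

2.015


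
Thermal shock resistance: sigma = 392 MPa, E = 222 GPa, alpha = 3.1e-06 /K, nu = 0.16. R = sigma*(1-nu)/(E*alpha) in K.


R = 392*(1-0.16)/(222*1000*3.1e-06) = 478 K

478


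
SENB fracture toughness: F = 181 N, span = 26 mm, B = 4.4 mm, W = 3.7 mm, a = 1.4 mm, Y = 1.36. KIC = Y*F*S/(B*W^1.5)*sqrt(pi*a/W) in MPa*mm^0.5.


KIC = 1.36*181*26/(4.4*3.7^1.5)*sqrt(pi*1.4/3.7) = 222.83

222.83


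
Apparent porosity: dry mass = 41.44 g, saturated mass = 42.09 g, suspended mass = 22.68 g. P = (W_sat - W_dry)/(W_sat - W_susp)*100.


P = (42.09 - 41.44) / (42.09 - 22.68) * 100 = 0.65 / 19.41 * 100 = 3.3%

3.3


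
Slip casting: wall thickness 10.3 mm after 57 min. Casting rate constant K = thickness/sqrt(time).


K = 10.3 / sqrt(57) = 10.3 / 7.5498 = 1.364 mm/min^0.5

1.364


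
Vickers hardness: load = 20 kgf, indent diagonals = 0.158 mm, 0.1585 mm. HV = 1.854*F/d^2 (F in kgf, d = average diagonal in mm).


d_avg = (0.158+0.1585)/2 = 0.15825 mm
HV = 1.854*20/0.15825^2 = 1481

1481


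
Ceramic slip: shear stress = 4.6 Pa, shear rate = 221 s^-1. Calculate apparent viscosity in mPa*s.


eta = tau/gamma * 1000 = 4.6/221 * 1000 = 20.8 mPa*s

20.8


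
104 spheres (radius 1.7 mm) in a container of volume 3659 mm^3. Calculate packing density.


V_sphere = 4/3*pi*1.7^3 = 20.5795 mm^3
Total V = 104*20.5795 = 2140.268 mm^3
PD = 2140.268 / 3659 = 0.585

0.585


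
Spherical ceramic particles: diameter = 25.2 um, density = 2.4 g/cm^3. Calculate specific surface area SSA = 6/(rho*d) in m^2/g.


SSA = 6 / (2.4 * 25.2) = 0.099 m^2/g

0.099


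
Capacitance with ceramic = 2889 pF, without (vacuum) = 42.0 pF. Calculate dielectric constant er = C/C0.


er = 2889 / 42.0 = 68.79

68.79


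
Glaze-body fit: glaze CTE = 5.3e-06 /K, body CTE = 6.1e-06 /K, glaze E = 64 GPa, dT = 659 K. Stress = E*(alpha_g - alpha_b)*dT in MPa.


Stress = 64*1000*(5.3e-06 - 6.1e-06)*659 = -33.7 MPa

-33.7


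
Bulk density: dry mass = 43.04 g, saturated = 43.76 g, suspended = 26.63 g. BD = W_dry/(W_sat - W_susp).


BD = 43.04 / (43.76 - 26.63) = 43.04 / 17.13 = 2.513 g/cm^3

2.513


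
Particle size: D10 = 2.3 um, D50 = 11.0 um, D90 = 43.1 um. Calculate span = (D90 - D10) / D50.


Span = (43.1 - 2.3) / 11.0 = 40.8 / 11.0 = 3.709

3.709


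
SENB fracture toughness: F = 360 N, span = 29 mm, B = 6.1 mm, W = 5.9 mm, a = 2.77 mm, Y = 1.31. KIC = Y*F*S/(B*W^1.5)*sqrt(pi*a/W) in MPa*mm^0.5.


KIC = 1.31*360*29/(6.1*5.9^1.5)*sqrt(pi*2.77/5.9) = 190.0

190.0


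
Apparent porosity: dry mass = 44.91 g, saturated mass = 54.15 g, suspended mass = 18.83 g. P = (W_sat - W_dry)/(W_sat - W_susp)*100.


P = (54.15 - 44.91) / (54.15 - 18.83) * 100 = 9.24 / 35.32 * 100 = 26.2%

26.2


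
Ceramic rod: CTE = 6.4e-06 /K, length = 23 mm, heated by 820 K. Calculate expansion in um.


dL = 6.4e-06 * 23 * 820 * 1000 = 120.704 um

120.704


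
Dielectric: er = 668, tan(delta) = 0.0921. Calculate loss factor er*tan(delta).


Loss = 668 * 0.0921 = 61.523

61.523


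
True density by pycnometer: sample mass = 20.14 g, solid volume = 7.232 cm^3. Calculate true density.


TD = 20.14 / 7.232 = 2.785 g/cm^3

2.785


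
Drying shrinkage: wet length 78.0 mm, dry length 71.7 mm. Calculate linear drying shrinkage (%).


DS = (78.0 - 71.7) / 78.0 * 100 = 8.08%

8.08


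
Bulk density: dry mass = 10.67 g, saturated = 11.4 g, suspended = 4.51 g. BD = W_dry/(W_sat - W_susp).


BD = 10.67 / (11.4 - 4.51) = 10.67 / 6.89 = 1.549 g/cm^3

1.549


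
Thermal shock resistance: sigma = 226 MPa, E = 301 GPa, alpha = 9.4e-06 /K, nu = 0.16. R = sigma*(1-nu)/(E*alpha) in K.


R = 226*(1-0.16)/(301*1000*9.4e-06) = 67 K

67


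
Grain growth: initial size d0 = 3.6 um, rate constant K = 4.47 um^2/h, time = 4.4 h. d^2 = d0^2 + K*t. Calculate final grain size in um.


d^2 = 3.6^2 + 4.47*4.4 = 32.628
d = sqrt(32.628) = 5.71 um

5.71


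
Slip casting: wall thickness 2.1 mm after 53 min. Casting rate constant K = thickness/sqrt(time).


K = 2.1 / sqrt(53) = 2.1 / 7.2801 = 0.288 mm/min^0.5

0.288


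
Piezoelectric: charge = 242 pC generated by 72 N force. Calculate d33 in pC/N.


d33 = 242 / 72 = 3.4 pC/N

3.4


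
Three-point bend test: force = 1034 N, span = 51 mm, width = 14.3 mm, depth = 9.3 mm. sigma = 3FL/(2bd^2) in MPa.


sigma = 3*1034*51/(2*14.3*9.3^2) = 64.0 MPa

64.0


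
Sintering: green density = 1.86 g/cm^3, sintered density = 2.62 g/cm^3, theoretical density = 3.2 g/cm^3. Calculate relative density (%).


Relative = 2.62 / 3.2 * 100 = 81.9%

81.9


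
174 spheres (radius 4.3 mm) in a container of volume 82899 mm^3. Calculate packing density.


V_sphere = 4/3*pi*4.3^3 = 333.0381 mm^3
Total V = 174*333.0381 = 57948.6294 mm^3
PD = 57948.6294 / 82899 = 0.699

0.699


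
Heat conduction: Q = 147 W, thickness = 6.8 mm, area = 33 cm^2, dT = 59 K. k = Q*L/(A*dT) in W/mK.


k = 147*6.8/1000/(33/10000*59) = 5.13 W/mK

5.13


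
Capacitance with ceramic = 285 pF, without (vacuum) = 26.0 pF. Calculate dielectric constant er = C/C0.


er = 285 / 26.0 = 10.96

10.96


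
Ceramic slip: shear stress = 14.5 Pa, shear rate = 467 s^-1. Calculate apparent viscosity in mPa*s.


eta = tau/gamma * 1000 = 14.5/467 * 1000 = 31.0 mPa*s

31.0


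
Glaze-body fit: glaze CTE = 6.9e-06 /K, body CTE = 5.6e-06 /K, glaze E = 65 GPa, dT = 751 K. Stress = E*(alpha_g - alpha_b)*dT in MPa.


Stress = 65*1000*(6.9e-06 - 5.6e-06)*751 = 63.5 MPa

63.5


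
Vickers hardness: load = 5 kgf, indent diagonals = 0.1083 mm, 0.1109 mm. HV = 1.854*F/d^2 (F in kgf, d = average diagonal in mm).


d_avg = (0.1083+0.1109)/2 = 0.1096 mm
HV = 1.854*5/0.1096^2 = 772

772


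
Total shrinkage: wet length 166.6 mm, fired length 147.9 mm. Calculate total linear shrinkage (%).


TS = (166.6 - 147.9) / 166.6 * 100 = 11.22%

11.22


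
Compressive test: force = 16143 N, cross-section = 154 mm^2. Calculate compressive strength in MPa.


CS = 16143 / 154 = 104.8 MPa

104.8


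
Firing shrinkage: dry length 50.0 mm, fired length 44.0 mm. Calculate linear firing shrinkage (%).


FS = (50.0 - 44.0) / 50.0 * 100 = 12.0%

12.0


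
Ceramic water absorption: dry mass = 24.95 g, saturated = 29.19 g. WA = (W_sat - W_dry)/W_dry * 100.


WA = (29.19 - 24.95) / 24.95 * 100 = 16.99%

16.99


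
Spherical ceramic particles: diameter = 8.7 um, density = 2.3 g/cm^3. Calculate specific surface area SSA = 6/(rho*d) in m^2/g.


SSA = 6 / (2.3 * 8.7) = 0.3 m^2/g

0.3


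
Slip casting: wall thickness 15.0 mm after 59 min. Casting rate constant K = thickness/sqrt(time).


K = 15.0 / sqrt(59) = 15.0 / 7.6811 = 1.953 mm/min^0.5

1.953


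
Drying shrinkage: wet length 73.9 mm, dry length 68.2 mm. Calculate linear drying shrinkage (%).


DS = (73.9 - 68.2) / 73.9 * 100 = 7.71%

7.71


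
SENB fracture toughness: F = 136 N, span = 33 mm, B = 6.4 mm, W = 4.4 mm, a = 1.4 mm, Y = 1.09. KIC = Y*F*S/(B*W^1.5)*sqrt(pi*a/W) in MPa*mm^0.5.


KIC = 1.09*136*33/(6.4*4.4^1.5)*sqrt(pi*1.4/4.4) = 82.8

82.8


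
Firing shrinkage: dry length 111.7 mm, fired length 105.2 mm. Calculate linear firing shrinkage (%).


FS = (111.7 - 105.2) / 111.7 * 100 = 5.82%

5.82


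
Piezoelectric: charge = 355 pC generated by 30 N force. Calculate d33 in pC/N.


d33 = 355 / 30 = 11.8 pC/N

11.8


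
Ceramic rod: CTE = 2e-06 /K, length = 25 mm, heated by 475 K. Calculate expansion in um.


dL = 2e-06 * 25 * 475 * 1000 = 23.75 um

23.75


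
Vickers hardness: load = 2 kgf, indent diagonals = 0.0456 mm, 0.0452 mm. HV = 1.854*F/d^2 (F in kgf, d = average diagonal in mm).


d_avg = (0.0456+0.0452)/2 = 0.0454 mm
HV = 1.854*2/0.0454^2 = 1799

1799


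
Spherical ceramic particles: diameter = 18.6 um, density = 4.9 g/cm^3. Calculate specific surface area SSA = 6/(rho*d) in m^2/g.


SSA = 6 / (4.9 * 18.6) = 0.066 m^2/g

0.066


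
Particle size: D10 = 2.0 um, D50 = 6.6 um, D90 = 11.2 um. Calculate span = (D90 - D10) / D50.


Span = (11.2 - 2.0) / 6.6 = 9.2 / 6.6 = 1.394

1.394


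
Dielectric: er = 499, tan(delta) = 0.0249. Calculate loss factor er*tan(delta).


Loss = 499 * 0.0249 = 12.425

12.425


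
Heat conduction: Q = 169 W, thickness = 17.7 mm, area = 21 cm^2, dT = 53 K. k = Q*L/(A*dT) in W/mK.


k = 169*17.7/1000/(21/10000*53) = 26.88 W/mK

26.88


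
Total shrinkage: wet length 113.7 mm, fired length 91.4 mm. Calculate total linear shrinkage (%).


TS = (113.7 - 91.4) / 113.7 * 100 = 19.61%

19.61


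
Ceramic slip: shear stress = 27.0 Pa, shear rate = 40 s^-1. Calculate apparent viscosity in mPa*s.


eta = tau/gamma * 1000 = 27.0/40 * 1000 = 675.0 mPa*s

675.0


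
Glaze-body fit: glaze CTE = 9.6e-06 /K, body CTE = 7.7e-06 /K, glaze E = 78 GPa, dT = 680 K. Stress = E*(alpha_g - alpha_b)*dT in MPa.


Stress = 78*1000*(9.6e-06 - 7.7e-06)*680 = 100.8 MPa

100.8


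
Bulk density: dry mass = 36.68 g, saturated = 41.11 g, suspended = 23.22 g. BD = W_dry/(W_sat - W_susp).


BD = 36.68 / (41.11 - 23.22) = 36.68 / 17.89 = 2.05 g/cm^3

2.05


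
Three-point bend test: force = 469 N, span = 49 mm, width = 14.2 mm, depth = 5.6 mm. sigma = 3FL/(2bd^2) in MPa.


sigma = 3*469*49/(2*14.2*5.6^2) = 77.4 MPa

77.4


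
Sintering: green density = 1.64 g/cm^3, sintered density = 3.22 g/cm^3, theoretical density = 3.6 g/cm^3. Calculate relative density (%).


Relative = 3.22 / 3.6 * 100 = 89.4%

89.4


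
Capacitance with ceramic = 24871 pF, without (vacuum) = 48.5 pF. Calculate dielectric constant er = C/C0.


er = 24871 / 48.5 = 512.8

512.8


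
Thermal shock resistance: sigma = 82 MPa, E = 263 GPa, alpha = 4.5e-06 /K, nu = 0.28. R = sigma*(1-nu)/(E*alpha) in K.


R = 82*(1-0.28)/(263*1000*4.5e-06) = 50 K

50


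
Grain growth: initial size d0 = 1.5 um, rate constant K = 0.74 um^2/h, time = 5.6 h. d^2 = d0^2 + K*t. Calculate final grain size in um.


d^2 = 1.5^2 + 0.74*5.6 = 6.394
d = sqrt(6.394) = 2.53 um

2.53


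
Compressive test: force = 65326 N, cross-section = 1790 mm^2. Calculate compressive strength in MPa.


CS = 65326 / 1790 = 36.5 MPa

36.5


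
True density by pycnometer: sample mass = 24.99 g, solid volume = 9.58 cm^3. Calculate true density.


TD = 24.99 / 9.58 = 2.609 g/cm^3

2.609


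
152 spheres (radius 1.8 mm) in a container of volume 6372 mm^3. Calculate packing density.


V_sphere = 4/3*pi*1.8^3 = 24.429 mm^3
Total V = 152*24.429 = 3713.208 mm^3
PD = 3713.208 / 6372 = 0.583

0.583


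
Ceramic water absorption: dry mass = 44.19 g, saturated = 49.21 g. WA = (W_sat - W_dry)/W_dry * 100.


WA = (49.21 - 44.19) / 44.19 * 100 = 11.36%

11.36


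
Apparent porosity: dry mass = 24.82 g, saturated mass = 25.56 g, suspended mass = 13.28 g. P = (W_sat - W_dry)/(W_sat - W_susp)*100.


P = (25.56 - 24.82) / (25.56 - 13.28) * 100 = 0.74 / 12.28 * 100 = 6.0%

6.0


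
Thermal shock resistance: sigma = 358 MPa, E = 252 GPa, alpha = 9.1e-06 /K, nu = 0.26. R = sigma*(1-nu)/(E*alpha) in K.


R = 358*(1-0.26)/(252*1000*9.1e-06) = 116 K

116


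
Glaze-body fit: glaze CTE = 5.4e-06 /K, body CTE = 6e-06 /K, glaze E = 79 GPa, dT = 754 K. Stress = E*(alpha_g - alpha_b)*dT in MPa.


Stress = 79*1000*(5.4e-06 - 6e-06)*754 = -35.7 MPa

-35.7


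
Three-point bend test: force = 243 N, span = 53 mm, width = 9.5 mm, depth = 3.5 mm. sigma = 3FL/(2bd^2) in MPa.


sigma = 3*243*53/(2*9.5*3.5^2) = 166.0 MPa

166.0


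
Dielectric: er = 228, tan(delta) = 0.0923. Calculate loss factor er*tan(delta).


Loss = 228 * 0.0923 = 21.044

21.044


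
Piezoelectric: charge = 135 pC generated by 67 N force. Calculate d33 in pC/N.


d33 = 135 / 67 = 2.0 pC/N

2.0


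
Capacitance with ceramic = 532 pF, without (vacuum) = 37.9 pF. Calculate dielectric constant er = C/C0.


er = 532 / 37.9 = 14.04

14.04


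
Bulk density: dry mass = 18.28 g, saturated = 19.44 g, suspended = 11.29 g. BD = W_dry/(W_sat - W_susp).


BD = 18.28 / (19.44 - 11.29) = 18.28 / 8.15 = 2.243 g/cm^3

2.243


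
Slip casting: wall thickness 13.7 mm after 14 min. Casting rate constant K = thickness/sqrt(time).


K = 13.7 / sqrt(14) = 13.7 / 3.7417 = 3.661 mm/min^0.5

3.661


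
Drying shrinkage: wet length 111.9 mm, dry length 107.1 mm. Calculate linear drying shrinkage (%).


DS = (111.9 - 107.1) / 111.9 * 100 = 4.29%

4.29


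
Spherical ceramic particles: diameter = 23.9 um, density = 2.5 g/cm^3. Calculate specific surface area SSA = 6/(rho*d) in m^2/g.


SSA = 6 / (2.5 * 23.9) = 0.1 m^2/g

0.1


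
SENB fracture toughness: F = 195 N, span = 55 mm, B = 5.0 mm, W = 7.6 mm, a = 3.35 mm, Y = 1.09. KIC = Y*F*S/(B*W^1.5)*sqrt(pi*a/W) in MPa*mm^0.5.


KIC = 1.09*195*55/(5.0*7.6^1.5)*sqrt(pi*3.35/7.6) = 131.32

131.32


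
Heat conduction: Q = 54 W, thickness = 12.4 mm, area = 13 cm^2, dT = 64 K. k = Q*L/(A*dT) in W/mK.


k = 54*12.4/1000/(13/10000*64) = 8.05 W/mK

8.05


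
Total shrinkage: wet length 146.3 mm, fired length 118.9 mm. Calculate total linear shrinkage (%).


TS = (146.3 - 118.9) / 146.3 * 100 = 18.73%

18.73


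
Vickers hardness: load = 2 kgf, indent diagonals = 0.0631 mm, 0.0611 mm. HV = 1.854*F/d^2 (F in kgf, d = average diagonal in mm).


d_avg = (0.0631+0.0611)/2 = 0.0621 mm
HV = 1.854*2/0.0621^2 = 962

962


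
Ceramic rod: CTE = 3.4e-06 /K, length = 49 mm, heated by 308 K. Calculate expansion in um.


dL = 3.4e-06 * 49 * 308 * 1000 = 51.313 um

51.313


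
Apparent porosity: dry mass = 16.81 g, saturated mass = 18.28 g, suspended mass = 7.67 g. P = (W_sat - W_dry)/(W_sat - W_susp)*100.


P = (18.28 - 16.81) / (18.28 - 7.67) * 100 = 1.47 / 10.61 * 100 = 13.9%

13.9


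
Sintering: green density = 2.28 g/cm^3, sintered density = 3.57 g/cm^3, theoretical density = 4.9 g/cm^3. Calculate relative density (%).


Relative = 3.57 / 4.9 * 100 = 72.9%

72.9


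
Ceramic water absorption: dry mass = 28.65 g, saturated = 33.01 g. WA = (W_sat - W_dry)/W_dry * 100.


WA = (33.01 - 28.65) / 28.65 * 100 = 15.22%

15.22


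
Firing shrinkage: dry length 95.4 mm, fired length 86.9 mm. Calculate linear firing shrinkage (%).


FS = (95.4 - 86.9) / 95.4 * 100 = 8.91%

8.91


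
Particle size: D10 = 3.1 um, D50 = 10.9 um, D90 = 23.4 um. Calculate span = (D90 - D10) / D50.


Span = (23.4 - 3.1) / 10.9 = 20.3 / 10.9 = 1.862

1.862


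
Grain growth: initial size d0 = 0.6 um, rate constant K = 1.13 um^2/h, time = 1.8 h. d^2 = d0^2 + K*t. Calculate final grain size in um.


d^2 = 0.6^2 + 1.13*1.8 = 2.394
d = sqrt(2.394) = 1.55 um

1.55


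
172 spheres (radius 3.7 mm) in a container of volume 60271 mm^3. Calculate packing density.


V_sphere = 4/3*pi*3.7^3 = 212.1748 mm^3
Total V = 172*212.1748 = 36494.0656 mm^3
PD = 36494.0656 / 60271 = 0.605

0.605


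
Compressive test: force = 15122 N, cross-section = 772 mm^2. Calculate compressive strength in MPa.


CS = 15122 / 772 = 19.6 MPa

19.6


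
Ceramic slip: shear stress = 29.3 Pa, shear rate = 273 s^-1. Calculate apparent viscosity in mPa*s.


eta = tau/gamma * 1000 = 29.3/273 * 1000 = 107.3 mPa*s

107.3


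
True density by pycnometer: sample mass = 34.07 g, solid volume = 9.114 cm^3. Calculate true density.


TD = 34.07 / 9.114 = 3.738 g/cm^3

3.738


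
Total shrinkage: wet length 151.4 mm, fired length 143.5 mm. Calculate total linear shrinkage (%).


TS = (151.4 - 143.5) / 151.4 * 100 = 5.22%

5.22


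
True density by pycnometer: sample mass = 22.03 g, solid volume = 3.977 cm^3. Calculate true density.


TD = 22.03 / 3.977 = 5.539 g/cm^3

5.539


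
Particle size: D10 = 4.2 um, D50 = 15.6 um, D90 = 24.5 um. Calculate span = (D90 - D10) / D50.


Span = (24.5 - 4.2) / 15.6 = 20.3 / 15.6 = 1.301

1.301


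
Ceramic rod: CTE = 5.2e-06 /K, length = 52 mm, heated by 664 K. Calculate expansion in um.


dL = 5.2e-06 * 52 * 664 * 1000 = 179.546 um

179.546


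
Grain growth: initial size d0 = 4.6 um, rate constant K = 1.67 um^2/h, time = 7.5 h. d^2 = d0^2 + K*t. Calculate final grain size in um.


d^2 = 4.6^2 + 1.67*7.5 = 33.685
d = sqrt(33.685) = 5.8 um

5.8


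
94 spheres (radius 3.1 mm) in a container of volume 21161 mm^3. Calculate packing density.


V_sphere = 4/3*pi*3.1^3 = 124.7882 mm^3
Total V = 94*124.7882 = 11730.0908 mm^3
PD = 11730.0908 / 21161 = 0.554

0.554


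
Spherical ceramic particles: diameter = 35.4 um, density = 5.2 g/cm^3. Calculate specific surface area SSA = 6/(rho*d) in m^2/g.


SSA = 6 / (5.2 * 35.4) = 0.033 m^2/g

0.033


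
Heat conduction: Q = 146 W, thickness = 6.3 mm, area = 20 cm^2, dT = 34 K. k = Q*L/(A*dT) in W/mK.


k = 146*6.3/1000/(20/10000*34) = 13.53 W/mK

13.53


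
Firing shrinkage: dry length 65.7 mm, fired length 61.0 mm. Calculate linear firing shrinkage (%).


FS = (65.7 - 61.0) / 65.7 * 100 = 7.15%

7.15


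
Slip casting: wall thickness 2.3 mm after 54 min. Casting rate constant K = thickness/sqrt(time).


K = 2.3 / sqrt(54) = 2.3 / 7.3485 = 0.313 mm/min^0.5

0.313


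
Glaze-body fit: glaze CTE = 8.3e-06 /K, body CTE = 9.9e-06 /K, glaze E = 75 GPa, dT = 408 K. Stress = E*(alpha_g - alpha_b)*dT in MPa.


Stress = 75*1000*(8.3e-06 - 9.9e-06)*408 = -49.0 MPa

-49.0


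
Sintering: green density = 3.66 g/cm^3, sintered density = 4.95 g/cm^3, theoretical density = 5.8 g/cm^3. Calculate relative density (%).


Relative = 4.95 / 5.8 * 100 = 85.3%

85.3


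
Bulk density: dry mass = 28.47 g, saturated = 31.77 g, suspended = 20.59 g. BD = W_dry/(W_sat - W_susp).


BD = 28.47 / (31.77 - 20.59) = 28.47 / 11.18 = 2.547 g/cm^3

2.547


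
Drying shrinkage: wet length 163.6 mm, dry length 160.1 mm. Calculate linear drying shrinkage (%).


DS = (163.6 - 160.1) / 163.6 * 100 = 2.14%

2.14


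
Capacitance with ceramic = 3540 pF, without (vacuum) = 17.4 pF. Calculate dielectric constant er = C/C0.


er = 3540 / 17.4 = 203.45

203.45


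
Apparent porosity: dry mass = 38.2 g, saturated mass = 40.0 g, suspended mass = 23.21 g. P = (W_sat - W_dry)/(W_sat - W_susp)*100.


P = (40.0 - 38.2) / (40.0 - 23.21) * 100 = 1.8 / 16.79 * 100 = 10.7%

10.7


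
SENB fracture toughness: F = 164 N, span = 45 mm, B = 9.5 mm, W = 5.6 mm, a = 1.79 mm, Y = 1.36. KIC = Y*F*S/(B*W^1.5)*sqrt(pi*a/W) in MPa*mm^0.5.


KIC = 1.36*164*45/(9.5*5.6^1.5)*sqrt(pi*1.79/5.6) = 79.89

79.89


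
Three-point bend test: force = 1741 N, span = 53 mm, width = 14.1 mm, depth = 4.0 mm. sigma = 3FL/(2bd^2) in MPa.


sigma = 3*1741*53/(2*14.1*4.0^2) = 613.5 MPa

613.5


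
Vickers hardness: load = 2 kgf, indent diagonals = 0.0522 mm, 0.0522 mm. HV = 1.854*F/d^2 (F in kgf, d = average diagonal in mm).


d_avg = (0.0522+0.0522)/2 = 0.0522 mm
HV = 1.854*2/0.0522^2 = 1361

1361


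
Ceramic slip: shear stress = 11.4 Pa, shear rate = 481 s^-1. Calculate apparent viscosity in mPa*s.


eta = tau/gamma * 1000 = 11.4/481 * 1000 = 23.7 mPa*s

23.7


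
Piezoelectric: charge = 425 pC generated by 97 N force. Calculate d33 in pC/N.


d33 = 425 / 97 = 4.4 pC/N

4.4


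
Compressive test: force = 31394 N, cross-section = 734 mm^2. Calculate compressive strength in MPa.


CS = 31394 / 734 = 42.8 MPa

42.8


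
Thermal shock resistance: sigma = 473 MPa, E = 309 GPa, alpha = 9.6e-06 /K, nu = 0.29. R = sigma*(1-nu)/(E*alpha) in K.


R = 473*(1-0.29)/(309*1000*9.6e-06) = 113 K

113


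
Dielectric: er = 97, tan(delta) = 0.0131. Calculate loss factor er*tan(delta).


Loss = 97 * 0.0131 = 1.271

1.271


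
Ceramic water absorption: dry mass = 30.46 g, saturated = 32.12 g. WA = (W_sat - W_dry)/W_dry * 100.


WA = (32.12 - 30.46) / 30.46 * 100 = 5.45%

5.45


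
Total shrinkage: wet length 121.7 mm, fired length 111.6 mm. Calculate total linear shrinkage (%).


TS = (121.7 - 111.6) / 121.7 * 100 = 8.3%

8.3


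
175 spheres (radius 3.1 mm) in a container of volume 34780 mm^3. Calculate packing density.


V_sphere = 4/3*pi*3.1^3 = 124.7882 mm^3
Total V = 175*124.7882 = 21837.935 mm^3
PD = 21837.935 / 34780 = 0.628

0.628


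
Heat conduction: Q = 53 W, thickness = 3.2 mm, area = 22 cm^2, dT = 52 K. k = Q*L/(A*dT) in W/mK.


k = 53*3.2/1000/(22/10000*52) = 1.48 W/mK

1.48


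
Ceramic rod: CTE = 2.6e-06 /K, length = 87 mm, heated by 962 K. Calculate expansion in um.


dL = 2.6e-06 * 87 * 962 * 1000 = 217.604 um

217.604


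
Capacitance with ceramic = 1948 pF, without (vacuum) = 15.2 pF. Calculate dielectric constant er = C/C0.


er = 1948 / 15.2 = 128.16

128.16


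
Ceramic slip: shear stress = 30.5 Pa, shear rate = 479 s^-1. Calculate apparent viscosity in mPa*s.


eta = tau/gamma * 1000 = 30.5/479 * 1000 = 63.7 mPa*s

63.7


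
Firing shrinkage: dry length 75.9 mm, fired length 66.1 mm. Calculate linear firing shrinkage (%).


FS = (75.9 - 66.1) / 75.9 * 100 = 12.91%

12.91


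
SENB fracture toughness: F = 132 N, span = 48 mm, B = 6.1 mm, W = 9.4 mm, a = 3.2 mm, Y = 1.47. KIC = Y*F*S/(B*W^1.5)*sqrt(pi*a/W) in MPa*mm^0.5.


KIC = 1.47*132*48/(6.1*9.4^1.5)*sqrt(pi*3.2/9.4) = 54.79

54.79


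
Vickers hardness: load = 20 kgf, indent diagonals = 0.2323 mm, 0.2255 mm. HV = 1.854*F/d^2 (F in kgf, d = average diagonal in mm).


d_avg = (0.2323+0.2255)/2 = 0.2289 mm
HV = 1.854*20/0.2289^2 = 708

708


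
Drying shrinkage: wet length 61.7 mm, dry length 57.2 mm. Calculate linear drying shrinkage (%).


DS = (61.7 - 57.2) / 61.7 * 100 = 7.29%

7.29


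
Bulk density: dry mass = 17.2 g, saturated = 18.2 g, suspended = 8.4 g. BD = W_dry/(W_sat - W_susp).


BD = 17.2 / (18.2 - 8.4) = 17.2 / 9.8 = 1.755 g/cm^3

1.755


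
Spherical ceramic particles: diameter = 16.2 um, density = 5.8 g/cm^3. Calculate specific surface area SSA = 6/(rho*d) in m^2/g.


SSA = 6 / (5.8 * 16.2) = 0.064 m^2/g

0.064


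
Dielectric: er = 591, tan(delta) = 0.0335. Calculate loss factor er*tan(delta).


Loss = 591 * 0.0335 = 19.799

19.799


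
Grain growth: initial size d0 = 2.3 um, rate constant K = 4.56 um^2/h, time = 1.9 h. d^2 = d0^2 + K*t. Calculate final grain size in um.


d^2 = 2.3^2 + 4.56*1.9 = 13.954
d = sqrt(13.954) = 3.74 um

3.74


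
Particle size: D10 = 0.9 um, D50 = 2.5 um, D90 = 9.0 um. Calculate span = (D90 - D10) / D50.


Span = (9.0 - 0.9) / 2.5 = 8.1 / 2.5 = 3.24

3.24


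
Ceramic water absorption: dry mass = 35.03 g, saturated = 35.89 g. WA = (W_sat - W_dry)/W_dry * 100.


WA = (35.89 - 35.03) / 35.03 * 100 = 2.46%

2.46


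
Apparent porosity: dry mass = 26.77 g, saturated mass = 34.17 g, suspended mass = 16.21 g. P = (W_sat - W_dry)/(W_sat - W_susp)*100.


P = (34.17 - 26.77) / (34.17 - 16.21) * 100 = 7.4 / 17.96 * 100 = 41.2%

41.2


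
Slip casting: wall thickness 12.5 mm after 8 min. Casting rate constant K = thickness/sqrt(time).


K = 12.5 / sqrt(8) = 12.5 / 2.8284 = 4.419 mm/min^0.5

4.419


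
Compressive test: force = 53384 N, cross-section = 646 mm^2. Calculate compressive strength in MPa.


CS = 53384 / 646 = 82.6 MPa

82.6


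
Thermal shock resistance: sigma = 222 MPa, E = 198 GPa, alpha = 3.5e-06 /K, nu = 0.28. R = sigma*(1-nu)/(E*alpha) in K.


R = 222*(1-0.28)/(198*1000*3.5e-06) = 231 K

231


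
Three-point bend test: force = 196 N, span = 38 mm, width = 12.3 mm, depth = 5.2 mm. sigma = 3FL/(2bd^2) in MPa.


sigma = 3*196*38/(2*12.3*5.2^2) = 33.6 MPa

33.6


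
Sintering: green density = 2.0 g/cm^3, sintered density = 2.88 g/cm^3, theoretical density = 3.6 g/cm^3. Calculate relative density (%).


Relative = 2.88 / 3.6 * 100 = 80.0%

80.0


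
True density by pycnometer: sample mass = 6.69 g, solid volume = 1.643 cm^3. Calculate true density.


TD = 6.69 / 1.643 = 4.072 g/cm^3

4.072


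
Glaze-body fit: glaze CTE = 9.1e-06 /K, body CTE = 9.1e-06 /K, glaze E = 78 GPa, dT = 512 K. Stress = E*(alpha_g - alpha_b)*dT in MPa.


Stress = 78*1000*(9.1e-06 - 9.1e-06)*512 = 0.0 MPa

0.0


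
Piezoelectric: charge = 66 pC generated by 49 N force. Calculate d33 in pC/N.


d33 = 66 / 49 = 1.3 pC/N

1.3


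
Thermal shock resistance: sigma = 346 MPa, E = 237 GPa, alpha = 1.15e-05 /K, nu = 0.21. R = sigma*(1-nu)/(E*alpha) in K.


R = 346*(1-0.21)/(237*1000*1.15e-05) = 100 K

100


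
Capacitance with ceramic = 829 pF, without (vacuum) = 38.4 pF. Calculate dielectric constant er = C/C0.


er = 829 / 38.4 = 21.59

21.59


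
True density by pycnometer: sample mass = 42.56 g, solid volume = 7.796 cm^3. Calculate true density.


TD = 42.56 / 7.796 = 5.459 g/cm^3

5.459


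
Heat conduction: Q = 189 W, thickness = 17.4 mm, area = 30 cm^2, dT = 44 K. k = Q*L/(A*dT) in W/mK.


k = 189*17.4/1000/(30/10000*44) = 24.91 W/mK

24.91


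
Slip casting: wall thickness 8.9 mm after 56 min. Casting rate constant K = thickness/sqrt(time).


K = 8.9 / sqrt(56) = 8.9 / 7.4833 = 1.189 mm/min^0.5

1.189


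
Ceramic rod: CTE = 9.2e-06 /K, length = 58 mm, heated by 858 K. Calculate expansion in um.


dL = 9.2e-06 * 58 * 858 * 1000 = 457.829 um

457.829


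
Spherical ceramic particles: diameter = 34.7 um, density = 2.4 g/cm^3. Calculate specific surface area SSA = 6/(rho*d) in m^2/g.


SSA = 6 / (2.4 * 34.7) = 0.072 m^2/g

0.072


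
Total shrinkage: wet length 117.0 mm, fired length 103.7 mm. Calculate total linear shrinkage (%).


TS = (117.0 - 103.7) / 117.0 * 100 = 11.37%

11.37


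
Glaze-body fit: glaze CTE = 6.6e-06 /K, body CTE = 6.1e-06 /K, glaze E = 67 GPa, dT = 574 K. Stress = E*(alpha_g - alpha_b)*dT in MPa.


Stress = 67*1000*(6.6e-06 - 6.1e-06)*574 = 19.2 MPa

19.2


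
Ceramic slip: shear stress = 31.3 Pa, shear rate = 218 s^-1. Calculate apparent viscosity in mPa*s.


eta = tau/gamma * 1000 = 31.3/218 * 1000 = 143.6 mPa*s

143.6


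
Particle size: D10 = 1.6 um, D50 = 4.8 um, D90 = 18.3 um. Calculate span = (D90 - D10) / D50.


Span = (18.3 - 1.6) / 4.8 = 16.7 / 4.8 = 3.479

3.479


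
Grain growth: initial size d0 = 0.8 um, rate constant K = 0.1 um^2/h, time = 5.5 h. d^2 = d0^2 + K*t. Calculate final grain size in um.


d^2 = 0.8^2 + 0.1*5.5 = 1.19
d = sqrt(1.19) = 1.09 um

1.09


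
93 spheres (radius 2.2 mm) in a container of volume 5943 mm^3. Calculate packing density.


V_sphere = 4/3*pi*2.2^3 = 44.6022 mm^3
Total V = 93*44.6022 = 4148.0046 mm^3
PD = 4148.0046 / 5943 = 0.698

0.698


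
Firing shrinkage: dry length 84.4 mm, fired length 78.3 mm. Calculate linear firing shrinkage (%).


FS = (84.4 - 78.3) / 84.4 * 100 = 7.23%

7.23


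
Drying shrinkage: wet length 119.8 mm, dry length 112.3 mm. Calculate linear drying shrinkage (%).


DS = (119.8 - 112.3) / 119.8 * 100 = 6.26%

6.26


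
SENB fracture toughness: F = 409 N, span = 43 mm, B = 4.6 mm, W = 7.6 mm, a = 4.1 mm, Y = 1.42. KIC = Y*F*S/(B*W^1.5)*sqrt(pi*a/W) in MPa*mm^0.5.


KIC = 1.42*409*43/(4.6*7.6^1.5)*sqrt(pi*4.1/7.6) = 337.34

337.34


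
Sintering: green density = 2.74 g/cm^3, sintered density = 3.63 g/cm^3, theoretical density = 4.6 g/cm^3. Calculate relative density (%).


Relative = 3.63 / 4.6 * 100 = 78.9%

78.9


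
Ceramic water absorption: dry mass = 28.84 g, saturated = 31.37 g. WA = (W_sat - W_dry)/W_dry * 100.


WA = (31.37 - 28.84) / 28.84 * 100 = 8.77%

8.77


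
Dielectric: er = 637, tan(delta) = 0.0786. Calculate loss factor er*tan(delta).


Loss = 637 * 0.0786 = 50.068

50.068


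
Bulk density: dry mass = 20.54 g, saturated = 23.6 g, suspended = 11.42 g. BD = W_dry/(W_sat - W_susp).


BD = 20.54 / (23.6 - 11.42) = 20.54 / 12.18 = 1.686 g/cm^3

1.686


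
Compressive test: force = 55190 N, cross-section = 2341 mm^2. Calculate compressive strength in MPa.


CS = 55190 / 2341 = 23.6 MPa

23.6


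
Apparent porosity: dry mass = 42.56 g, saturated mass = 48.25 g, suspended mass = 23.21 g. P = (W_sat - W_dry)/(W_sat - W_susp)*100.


P = (48.25 - 42.56) / (48.25 - 23.21) * 100 = 5.69 / 25.04 * 100 = 22.7%

22.7


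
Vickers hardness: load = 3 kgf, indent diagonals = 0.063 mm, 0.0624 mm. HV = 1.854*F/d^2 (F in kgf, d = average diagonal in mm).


d_avg = (0.063+0.0624)/2 = 0.0627 mm
HV = 1.854*3/0.0627^2 = 1415

1415


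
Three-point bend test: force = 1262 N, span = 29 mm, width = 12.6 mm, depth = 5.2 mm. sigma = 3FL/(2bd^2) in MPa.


sigma = 3*1262*29/(2*12.6*5.2^2) = 161.1 MPa

161.1


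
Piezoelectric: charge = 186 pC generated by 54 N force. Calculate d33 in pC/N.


d33 = 186 / 54 = 3.4 pC/N

3.4


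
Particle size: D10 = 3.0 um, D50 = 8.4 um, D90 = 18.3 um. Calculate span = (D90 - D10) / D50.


Span = (18.3 - 3.0) / 8.4 = 15.3 / 8.4 = 1.821

1.821


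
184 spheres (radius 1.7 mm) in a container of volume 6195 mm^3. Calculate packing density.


V_sphere = 4/3*pi*1.7^3 = 20.5795 mm^3
Total V = 184*20.5795 = 3786.628 mm^3
PD = 3786.628 / 6195 = 0.611

0.611


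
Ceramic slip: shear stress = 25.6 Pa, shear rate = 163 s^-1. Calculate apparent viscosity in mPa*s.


eta = tau/gamma * 1000 = 25.6/163 * 1000 = 157.1 mPa*s

157.1


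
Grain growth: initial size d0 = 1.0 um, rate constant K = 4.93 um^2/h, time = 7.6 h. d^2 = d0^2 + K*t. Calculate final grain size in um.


d^2 = 1.0^2 + 4.93*7.6 = 38.468
d = sqrt(38.468) = 6.2 um

6.2


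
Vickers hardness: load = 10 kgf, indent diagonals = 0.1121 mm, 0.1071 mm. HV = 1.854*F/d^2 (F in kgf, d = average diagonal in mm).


d_avg = (0.1121+0.1071)/2 = 0.1096 mm
HV = 1.854*10/0.1096^2 = 1543

1543


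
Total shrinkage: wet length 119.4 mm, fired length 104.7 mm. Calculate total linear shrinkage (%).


TS = (119.4 - 104.7) / 119.4 * 100 = 12.31%

12.31


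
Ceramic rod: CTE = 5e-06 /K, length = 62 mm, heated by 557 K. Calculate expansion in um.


dL = 5e-06 * 62 * 557 * 1000 = 172.67 um

172.67


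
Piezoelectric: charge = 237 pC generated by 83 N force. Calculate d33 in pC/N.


d33 = 237 / 83 = 2.9 pC/N

2.9


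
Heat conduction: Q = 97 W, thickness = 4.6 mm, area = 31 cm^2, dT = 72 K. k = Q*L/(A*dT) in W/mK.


k = 97*4.6/1000/(31/10000*72) = 2.0 W/mK

2.0


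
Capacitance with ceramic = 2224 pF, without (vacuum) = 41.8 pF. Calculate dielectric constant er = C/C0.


er = 2224 / 41.8 = 53.21

53.21


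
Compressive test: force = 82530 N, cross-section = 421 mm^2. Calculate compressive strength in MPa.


CS = 82530 / 421 = 196.0 MPa

196.0


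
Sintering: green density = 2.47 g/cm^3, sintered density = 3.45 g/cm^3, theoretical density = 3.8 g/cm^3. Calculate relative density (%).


Relative = 3.45 / 3.8 * 100 = 90.8%

90.8


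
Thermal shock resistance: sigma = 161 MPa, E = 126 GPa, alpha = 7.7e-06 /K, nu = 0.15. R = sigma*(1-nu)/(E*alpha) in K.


R = 161*(1-0.15)/(126*1000*7.7e-06) = 141 K

141


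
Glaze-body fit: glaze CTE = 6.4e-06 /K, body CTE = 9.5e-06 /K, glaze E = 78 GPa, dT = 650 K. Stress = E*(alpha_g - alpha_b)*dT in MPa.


Stress = 78*1000*(6.4e-06 - 9.5e-06)*650 = -157.2 MPa

-157.2


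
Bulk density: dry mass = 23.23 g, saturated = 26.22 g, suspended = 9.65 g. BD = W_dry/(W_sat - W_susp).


BD = 23.23 / (26.22 - 9.65) = 23.23 / 16.57 = 1.402 g/cm^3

1.402


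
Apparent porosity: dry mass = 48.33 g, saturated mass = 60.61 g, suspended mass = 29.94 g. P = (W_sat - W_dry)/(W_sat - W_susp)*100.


P = (60.61 - 48.33) / (60.61 - 29.94) * 100 = 12.28 / 30.67 * 100 = 40.0%

40.0


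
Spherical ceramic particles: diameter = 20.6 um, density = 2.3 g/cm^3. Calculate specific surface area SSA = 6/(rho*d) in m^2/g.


SSA = 6 / (2.3 * 20.6) = 0.127 m^2/g

0.127


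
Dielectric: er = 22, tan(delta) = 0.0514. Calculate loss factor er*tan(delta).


Loss = 22 * 0.0514 = 1.131

1.131


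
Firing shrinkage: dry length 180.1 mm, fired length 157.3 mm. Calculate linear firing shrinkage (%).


FS = (180.1 - 157.3) / 180.1 * 100 = 12.66%

12.66


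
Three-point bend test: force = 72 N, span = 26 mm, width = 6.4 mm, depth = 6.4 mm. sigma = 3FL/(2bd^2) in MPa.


sigma = 3*72*26/(2*6.4*6.4^2) = 10.7 MPa

10.7


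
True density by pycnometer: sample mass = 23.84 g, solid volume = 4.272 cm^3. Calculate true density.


TD = 23.84 / 4.272 = 5.581 g/cm^3

5.581


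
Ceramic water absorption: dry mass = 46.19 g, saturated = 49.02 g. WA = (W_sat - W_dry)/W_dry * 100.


WA = (49.02 - 46.19) / 46.19 * 100 = 6.13%

6.13


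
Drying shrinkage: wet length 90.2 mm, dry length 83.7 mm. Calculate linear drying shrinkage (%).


DS = (90.2 - 83.7) / 90.2 * 100 = 7.21%

7.21


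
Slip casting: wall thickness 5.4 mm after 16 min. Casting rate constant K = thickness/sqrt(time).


K = 5.4 / sqrt(16) = 5.4 / 4.0 = 1.35 mm/min^0.5

1.35


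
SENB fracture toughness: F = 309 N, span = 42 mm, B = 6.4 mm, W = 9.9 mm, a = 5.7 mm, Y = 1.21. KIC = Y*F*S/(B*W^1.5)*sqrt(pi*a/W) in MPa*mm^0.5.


KIC = 1.21*309*42/(6.4*9.9^1.5)*sqrt(pi*5.7/9.9) = 105.94

105.94
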